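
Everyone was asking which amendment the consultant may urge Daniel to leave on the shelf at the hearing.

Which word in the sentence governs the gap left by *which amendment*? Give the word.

leave

Before movement: The consultant may urge Daniel to leave which amendment on the shelf at the hearing.
'which amendment' functions as the direct object of 'leave'. Wh-movement fronts it, leaving a gap right after 'leave':
Everyone was asking which amendment the consultant may urge Daniel to leave ___ on the shelf at the hearing.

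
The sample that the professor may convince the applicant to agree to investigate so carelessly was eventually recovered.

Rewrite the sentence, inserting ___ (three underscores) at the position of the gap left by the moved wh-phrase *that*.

The sample that the professor may convince the applicant to agree to investigate ___ so carelessly was eventually recovered.

'that' functions as the direct object of 'investigate'. The gap is right after 'investigate'.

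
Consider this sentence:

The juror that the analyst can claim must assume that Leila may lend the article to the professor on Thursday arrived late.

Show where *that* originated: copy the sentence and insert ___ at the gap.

'that' functions as the subject of the clause embedded under 'claim'. The gap is right after 'claim'.

The juror that the analyst can claim ___ must assume that Leila may lend the article to the professor on Thursday arrived late.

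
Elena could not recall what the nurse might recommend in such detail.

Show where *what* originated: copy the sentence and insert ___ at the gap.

Elena could not recall what the nurse might recommend ___ in such detail.

Underlying clause: The nurse might recommend what in such detail.
'what' is the direct object of 'recommend'. The gap is right after 'recommend'.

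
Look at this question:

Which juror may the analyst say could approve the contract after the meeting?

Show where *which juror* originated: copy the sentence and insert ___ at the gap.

Underlying clause: The analyst may say which juror could approve the contract after the meeting.
The filler 'which juror' is interpreted as the subject of the clause embedded under 'say'. The gap is right after 'say'.

Which juror may the analyst say ___ could approve the contract after the meeting?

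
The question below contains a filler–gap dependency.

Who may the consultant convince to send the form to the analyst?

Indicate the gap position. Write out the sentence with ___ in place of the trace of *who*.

Before movement: The consultant may convince who to send the form to the analyst.
'who' is the direct object of 'convince'. The gap is right after 'convince'.

Who may the consultant convince ___ to send the form to the analyst?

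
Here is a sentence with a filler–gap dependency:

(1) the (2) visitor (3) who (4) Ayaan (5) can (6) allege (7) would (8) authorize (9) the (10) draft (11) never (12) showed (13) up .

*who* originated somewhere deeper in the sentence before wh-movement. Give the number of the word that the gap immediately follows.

'who' functions as the subject of the clause embedded under 'allege'. Wh-movement fronts it, leaving a gap right after 'allege':
The visitor who Ayaan can allege ___ would authorize the draft never showed up.
'allege' is word 6.

6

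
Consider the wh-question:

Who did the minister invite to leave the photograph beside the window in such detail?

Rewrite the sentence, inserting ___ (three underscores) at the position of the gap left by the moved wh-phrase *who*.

Who did the minister invite ___ to leave the photograph beside the window in such detail?

Underlying clause: The minister did invite who to leave the photograph beside the window in such detail.
'who' functions as the direct object of 'invite'. The gap is right after 'invite'.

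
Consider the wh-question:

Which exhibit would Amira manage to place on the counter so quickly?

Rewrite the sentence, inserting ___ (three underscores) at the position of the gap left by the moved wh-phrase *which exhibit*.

Which exhibit would Amira manage to place ___ on the counter so quickly?

Underlying clause: Amira would manage to place which exhibit on the counter so quickly.
The filler 'which exhibit' is interpreted as the direct object of 'place'. The gap is right after 'place'.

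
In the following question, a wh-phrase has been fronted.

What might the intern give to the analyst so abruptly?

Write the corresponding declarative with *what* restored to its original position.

'what' functions as the direct object of 'give'. Wh-movement fronts it, leaving a gap right after 'give':
What might the intern give ___ to the analyst so abruptly?

The intern might give what to the analyst so abruptly.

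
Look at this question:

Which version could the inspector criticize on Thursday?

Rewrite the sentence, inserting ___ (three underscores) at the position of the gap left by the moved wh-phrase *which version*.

In situ: The inspector could criticize which version on Thursday.
'which version' is the direct object of 'criticize'. The gap is right after 'criticize'.

Which version could the inspector criticize ___ on Thursday?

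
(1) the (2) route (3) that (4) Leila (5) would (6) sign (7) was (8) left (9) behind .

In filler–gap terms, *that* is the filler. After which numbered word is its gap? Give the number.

'that' functions as the direct object of 'sign'. Wh-movement fronts it, leaving a gap right after 'sign':
The route that Leila would sign ___ was left behind.
'sign' is word 6.

6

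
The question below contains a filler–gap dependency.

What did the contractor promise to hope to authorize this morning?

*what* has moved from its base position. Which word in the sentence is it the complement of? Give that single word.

Before movement: The contractor did promise to hope to authorize what this morning.
'what' functions as the direct object of 'authorize'. Wh-movement fronts it, leaving a gap right after 'authorize':
What did the contractor promise to hope to authorize ___ this morning?

authorize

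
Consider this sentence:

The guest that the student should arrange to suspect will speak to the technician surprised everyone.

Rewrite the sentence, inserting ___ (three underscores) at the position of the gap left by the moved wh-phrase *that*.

The guest that the student should arrange to suspect ___ will speak to the technician surprised everyone.

The filler 'that' is interpreted as the subject of the clause embedded under 'suspect'. The gap is right after 'suspect'.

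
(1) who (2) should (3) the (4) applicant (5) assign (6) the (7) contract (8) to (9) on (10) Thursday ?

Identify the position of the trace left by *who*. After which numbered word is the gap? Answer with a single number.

Underlying clause: The applicant should assign the contract to who on Thursday.
The filler 'who' is interpreted as the object of the preposition 'to' (recipient of 'assign'). It moves to the left edge, and the trace sits right after 'to':
Who should the applicant assign the contract to ___ on Thursday?
'to' is word 8.

8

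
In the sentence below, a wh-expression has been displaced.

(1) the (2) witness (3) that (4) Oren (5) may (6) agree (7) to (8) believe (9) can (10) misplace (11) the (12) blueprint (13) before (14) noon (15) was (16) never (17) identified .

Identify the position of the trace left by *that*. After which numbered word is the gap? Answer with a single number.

8

The filler 'that' is interpreted as the subject of the clause embedded under 'believe'. Fronting leaves a gap immediately after 'believe':
The witness that Oren may agree to believe ___ can misplace the blueprint before noon was never identified.
'believe' is word 8.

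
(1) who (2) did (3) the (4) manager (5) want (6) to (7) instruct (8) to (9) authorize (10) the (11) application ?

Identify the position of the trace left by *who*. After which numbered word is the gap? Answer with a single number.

7

Pre-movement form: The manager did want to instruct who to authorize the application.
'who' is the direct object of 'instruct'. It moves to the left edge, and the trace sits right after 'instruct':
Who did the manager want to instruct ___ to authorize the application?
'instruct' is word 7.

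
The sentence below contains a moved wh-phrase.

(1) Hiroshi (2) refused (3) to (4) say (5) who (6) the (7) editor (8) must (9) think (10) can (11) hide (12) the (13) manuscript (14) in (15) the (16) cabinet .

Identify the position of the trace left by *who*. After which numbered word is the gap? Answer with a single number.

9

Before movement: The editor must think who can hide the manuscript in the cabinet.
'who' is the subject of the clause embedded under 'think'. It moves to the left edge, and the trace sits right after 'think':
Hiroshi refused to say who the editor must think ___ can hide the manuscript in the cabinet.
'think' is word 9.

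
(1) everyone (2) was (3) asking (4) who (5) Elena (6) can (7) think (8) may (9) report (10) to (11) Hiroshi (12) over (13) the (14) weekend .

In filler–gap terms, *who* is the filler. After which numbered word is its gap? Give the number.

In situ: Elena can think who may report to Hiroshi over the weekend.
'who' is the subject of the clause embedded under 'think'. Fronting leaves a gap immediately after 'think':
Everyone was asking who Elena can think ___ may report to Hiroshi over the weekend.
'think' is word 7.

7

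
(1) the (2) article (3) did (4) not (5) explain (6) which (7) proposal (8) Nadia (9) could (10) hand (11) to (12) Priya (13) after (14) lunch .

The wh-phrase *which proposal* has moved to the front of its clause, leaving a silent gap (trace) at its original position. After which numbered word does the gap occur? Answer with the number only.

10

Before movement: Nadia could hand which proposal to Priya after lunch.
'which proposal' functions as the direct object of 'hand'. It moves to the left edge, and the trace sits right after 'hand':
The article did not explain which proposal Nadia could hand ___ to Priya after lunch.
'hand' is word 10.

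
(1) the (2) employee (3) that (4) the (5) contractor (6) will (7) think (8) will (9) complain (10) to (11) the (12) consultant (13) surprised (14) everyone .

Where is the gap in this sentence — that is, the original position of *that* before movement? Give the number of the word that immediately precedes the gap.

'that' is the subject of the clause embedded under 'think'. Wh-movement fronts it, leaving a gap right after 'think':
The employee that the contractor will think ___ will complain to the consultant surprised everyone.
'think' is word 7.

7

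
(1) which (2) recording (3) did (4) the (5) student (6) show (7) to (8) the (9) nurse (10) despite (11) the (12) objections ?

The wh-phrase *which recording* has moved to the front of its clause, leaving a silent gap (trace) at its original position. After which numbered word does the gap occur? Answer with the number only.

Underlying clause: The student did show which recording to the nurse despite the objections.
'which recording' is the direct object of 'show'. Wh-movement fronts it, leaving a gap right after 'show':
Which recording did the student show ___ to the nurse despite the objections?
'show' is word 6.

6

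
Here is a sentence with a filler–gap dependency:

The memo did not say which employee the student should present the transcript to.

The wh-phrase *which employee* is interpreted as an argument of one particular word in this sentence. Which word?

to

Pre-movement form: The student should present the transcript to which employee.
The filler 'which employee' is interpreted as the object of the preposition 'to' (recipient of 'present'). It moves to the left edge, and the trace sits right after 'to':
The memo did not say which employee the student should present the transcript to ___.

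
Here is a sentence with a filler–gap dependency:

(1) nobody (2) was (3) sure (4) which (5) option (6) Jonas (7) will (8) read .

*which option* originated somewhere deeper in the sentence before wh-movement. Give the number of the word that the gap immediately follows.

8

In situ: Jonas will read which option.
'which option' functions as the direct object of 'read'. It moves to the left edge, and the trace sits right after 'read':
Nobody was sure which option Jonas will read ___.
'read' is word 8.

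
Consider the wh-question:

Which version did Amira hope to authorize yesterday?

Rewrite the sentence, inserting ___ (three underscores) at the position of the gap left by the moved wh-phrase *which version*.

Pre-movement form: Amira did hope to authorize which version yesterday.
The filler 'which version' is interpreted as the direct object of 'authorize'. The gap is right after 'authorize'.

Which version did Amira hope to authorize ___ yesterday?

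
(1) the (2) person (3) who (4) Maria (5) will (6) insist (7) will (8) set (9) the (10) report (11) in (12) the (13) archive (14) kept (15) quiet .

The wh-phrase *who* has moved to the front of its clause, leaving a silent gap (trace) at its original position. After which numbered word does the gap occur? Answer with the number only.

'who' functions as the subject of the clause embedded under 'insist'. Wh-movement fronts it, leaving a gap right after 'insist':
The person who Maria will insist ___ will set the report in the archive kept quiet.
'insist' is word 6.

6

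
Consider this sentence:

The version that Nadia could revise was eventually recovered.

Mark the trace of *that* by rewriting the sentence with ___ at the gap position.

'that' is the direct object of 'revise'. The gap is right after 'revise'.

The version that Nadia could revise ___ was eventually recovered.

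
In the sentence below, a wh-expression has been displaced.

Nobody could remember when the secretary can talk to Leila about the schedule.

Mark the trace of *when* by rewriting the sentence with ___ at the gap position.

Nobody could remember when the secretary can talk to Leila about the schedule ___.

Underlying clause: The secretary can talk to Leila about the schedule when.
'when' functions as the temporal adjunct. The gap is right after 'schedule'.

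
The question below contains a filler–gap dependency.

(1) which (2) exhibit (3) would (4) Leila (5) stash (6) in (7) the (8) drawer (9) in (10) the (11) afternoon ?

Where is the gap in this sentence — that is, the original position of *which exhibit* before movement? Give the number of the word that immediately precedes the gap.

In situ: Leila would stash which exhibit in the drawer in the afternoon.
'which exhibit' functions as the direct object of 'stash'. It moves to the left edge, and the trace sits right after 'stash':
Which exhibit would Leila stash ___ in the drawer in the afternoon?
'stash' is word 5.

5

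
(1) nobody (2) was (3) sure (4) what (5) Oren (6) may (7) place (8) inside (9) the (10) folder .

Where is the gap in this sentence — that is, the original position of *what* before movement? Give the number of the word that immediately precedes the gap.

7

Pre-movement form: Oren may place what inside the folder.
The filler 'what' is interpreted as the direct object of 'place'. Wh-movement fronts it, leaving a gap right after 'place':
Nobody was sure what Oren may place ___ inside the folder.
'place' is word 7.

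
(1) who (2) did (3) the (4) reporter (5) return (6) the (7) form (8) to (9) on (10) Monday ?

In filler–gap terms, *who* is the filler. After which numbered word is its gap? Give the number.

8

Before movement: The reporter did return the form to who on Monday.
'who' functions as the object of the preposition 'to' (recipient of 'return'). It moves to the left edge, and the trace sits right after 'to':
Who did the reporter return the form to ___ on Monday?
'to' is word 8.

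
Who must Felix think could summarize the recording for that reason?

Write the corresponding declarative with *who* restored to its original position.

Felix must think who could summarize the recording for that reason.

'who' is the subject of the clause embedded under 'think'. Wh-movement fronts it, leaving a gap right after 'think':
Who must Felix think ___ could summarize the recording for that reason?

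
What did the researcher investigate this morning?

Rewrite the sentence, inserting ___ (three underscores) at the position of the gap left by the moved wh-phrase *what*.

What did the researcher investigate ___ this morning?

Underlying clause: The researcher did investigate what this morning.
'what' is the direct object of 'investigate'. The gap is right after 'investigate'.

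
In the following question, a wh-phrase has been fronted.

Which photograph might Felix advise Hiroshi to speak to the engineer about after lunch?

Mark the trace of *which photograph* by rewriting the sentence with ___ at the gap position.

In situ: Felix might advise Hiroshi to speak to the engineer about which photograph after lunch.
'which photograph' functions as the object of the preposition 'about'. The gap is right after 'about'.

Which photograph might Felix advise Hiroshi to speak to the engineer about ___ after lunch?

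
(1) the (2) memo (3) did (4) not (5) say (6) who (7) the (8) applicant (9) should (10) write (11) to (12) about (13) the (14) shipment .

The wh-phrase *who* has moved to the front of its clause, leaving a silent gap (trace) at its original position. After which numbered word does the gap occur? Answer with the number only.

Before movement: The applicant should write to who about the shipment.
'who' functions as the object of the preposition 'to'. It moves to the left edge, and the trace sits right after 'to':
The memo did not say who the applicant should write to ___ about the shipment.
'to' is word 11.

11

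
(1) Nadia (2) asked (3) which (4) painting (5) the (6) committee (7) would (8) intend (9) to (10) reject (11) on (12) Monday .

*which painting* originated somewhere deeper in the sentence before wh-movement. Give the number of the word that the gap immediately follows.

Before movement: The committee would intend to reject which painting on Monday.
The filler 'which painting' is interpreted as the direct object of 'reject'. Wh-movement fronts it, leaving a gap right after 'reject':
Nadia asked which painting the committee would intend to reject ___ on Monday.
'reject' is word 10.

10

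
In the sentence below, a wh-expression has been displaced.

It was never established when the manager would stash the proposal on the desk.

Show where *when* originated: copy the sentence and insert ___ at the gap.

It was never established when the manager would stash the proposal on the desk ___.

Pre-movement form: The manager would stash the proposal on the desk when.
The filler 'when' is interpreted as the temporal adjunct. The gap is right after 'desk'.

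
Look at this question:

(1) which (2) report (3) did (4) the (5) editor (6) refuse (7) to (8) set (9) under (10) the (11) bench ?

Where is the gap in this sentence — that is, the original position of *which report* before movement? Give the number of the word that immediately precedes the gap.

8

Before movement: The editor did refuse to set which report under the bench.
'which report' is the direct object of 'set'. Fronting leaves a gap immediately after 'set':
Which report did the editor refuse to set ___ under the bench?
'set' is word 8.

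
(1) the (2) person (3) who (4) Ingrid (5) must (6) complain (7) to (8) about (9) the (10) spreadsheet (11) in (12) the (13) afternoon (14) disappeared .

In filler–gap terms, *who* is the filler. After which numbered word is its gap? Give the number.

'who' is the object of the preposition 'to'. Wh-movement fronts it, leaving a gap right after 'to':
The person who Ingrid must complain to ___ about the spreadsheet in the afternoon disappeared.
'to' is word 7.

7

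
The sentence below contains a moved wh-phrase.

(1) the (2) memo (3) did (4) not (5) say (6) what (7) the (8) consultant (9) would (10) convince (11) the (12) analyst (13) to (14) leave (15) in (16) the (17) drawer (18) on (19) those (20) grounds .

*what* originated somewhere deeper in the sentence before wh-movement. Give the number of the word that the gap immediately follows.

Underlying clause: The consultant would convince the analyst to leave what in the drawer on those grounds.
The filler 'what' is interpreted as the direct object of 'leave'. It moves to the left edge, and the trace sits right after 'leave':
The memo did not say what the consultant would convince the analyst to leave ___ in the drawer on those grounds.
'leave' is word 14.

14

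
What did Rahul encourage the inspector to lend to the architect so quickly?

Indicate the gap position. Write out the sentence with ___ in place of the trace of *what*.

In situ: Rahul did encourage the inspector to lend what to the architect so quickly.
'what' functions as the direct object of 'lend'. The gap is right after 'lend'.

What did Rahul encourage the inspector to lend ___ to the architect so quickly?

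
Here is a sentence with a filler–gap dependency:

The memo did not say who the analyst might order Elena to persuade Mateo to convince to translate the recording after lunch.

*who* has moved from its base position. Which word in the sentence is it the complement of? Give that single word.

convince

Underlying clause: The analyst might order Elena to persuade Mateo to convince who to translate the recording after lunch.
The filler 'who' is interpreted as the direct object of 'convince'. Wh-movement fronts it, leaving a gap right after 'convince':
The memo did not say who the analyst might order Elena to persuade Mateo to convince ___ to translate the recording after lunch.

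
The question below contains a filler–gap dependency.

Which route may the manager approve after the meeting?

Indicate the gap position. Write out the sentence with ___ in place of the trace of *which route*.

In situ: The manager may approve which route after the meeting.
'which route' is the direct object of 'approve'. The gap is right after 'approve'.

Which route may the manager approve ___ after the meeting?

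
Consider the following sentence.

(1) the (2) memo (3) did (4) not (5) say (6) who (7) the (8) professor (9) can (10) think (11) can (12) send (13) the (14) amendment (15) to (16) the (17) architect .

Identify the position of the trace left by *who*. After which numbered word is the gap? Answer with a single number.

In situ: The professor can think who can send the amendment to the architect.
The filler 'who' is interpreted as the subject of the clause embedded under 'think'. It moves to the left edge, and the trace sits right after 'think':
The memo did not say who the professor can think ___ can send the amendment to the architect.
'think' is word 10.

10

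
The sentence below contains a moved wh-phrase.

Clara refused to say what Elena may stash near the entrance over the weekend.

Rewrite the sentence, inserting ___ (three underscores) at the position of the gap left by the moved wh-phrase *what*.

Underlying clause: Elena may stash what near the entrance over the weekend.
'what' functions as the direct object of 'stash'. The gap is right after 'stash'.

Clara refused to say what Elena may stash ___ near the entrance over the weekend.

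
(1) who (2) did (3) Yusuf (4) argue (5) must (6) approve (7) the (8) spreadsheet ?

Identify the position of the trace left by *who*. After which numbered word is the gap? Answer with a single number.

4

Underlying clause: Yusuf did argue who must approve the spreadsheet.
'who' functions as the subject of the clause embedded under 'argue'. Wh-movement fronts it, leaving a gap right after 'argue':
Who did Yusuf argue ___ must approve the spreadsheet?
'argue' is word 4.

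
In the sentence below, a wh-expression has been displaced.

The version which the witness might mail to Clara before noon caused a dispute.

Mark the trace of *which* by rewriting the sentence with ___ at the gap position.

'which' is the direct object of 'mail'. The gap is right after 'mail'.

The version which the witness might mail ___ to Clara before noon caused a dispute.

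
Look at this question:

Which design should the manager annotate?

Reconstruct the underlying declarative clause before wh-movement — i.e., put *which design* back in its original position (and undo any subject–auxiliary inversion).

The manager should annotate which design.

The filler 'which design' is interpreted as the direct object of 'annotate'. Wh-movement fronts it, leaving a gap right after 'annotate':
Which design should the manager annotate ___?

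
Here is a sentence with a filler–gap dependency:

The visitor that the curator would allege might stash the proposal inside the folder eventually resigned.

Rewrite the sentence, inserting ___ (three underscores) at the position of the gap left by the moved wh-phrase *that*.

The visitor that the curator would allege ___ might stash the proposal inside the folder eventually resigned.

'that' is the subject of the clause embedded under 'allege'. The gap is right after 'allege'.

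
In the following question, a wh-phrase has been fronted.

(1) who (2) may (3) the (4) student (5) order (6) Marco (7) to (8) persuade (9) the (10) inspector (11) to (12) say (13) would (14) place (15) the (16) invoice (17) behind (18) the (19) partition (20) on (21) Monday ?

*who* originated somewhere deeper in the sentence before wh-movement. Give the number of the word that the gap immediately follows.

Underlying clause: The student may order Marco to persuade the inspector to say who would place the invoice behind the partition on Monday.
'who' functions as the subject of the clause embedded under 'say'. Fronting leaves a gap immediately after 'say':
Who may the student order Marco to persuade the inspector to say ___ would place the invoice behind the partition on Monday?
'say' is word 12.

12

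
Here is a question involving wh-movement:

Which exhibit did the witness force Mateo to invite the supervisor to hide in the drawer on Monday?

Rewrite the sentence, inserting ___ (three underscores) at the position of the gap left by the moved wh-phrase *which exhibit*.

Which exhibit did the witness force Mateo to invite the supervisor to hide ___ in the drawer on Monday?

In situ: The witness did force Mateo to invite the supervisor to hide which exhibit in the drawer on Monday.
The filler 'which exhibit' is interpreted as the direct object of 'hide'. The gap is right after 'hide'.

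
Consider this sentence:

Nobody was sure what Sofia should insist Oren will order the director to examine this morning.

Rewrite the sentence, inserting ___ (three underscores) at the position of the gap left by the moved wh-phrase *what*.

Nobody was sure what Sofia should insist Oren will order the director to examine ___ this morning.

In situ: Sofia should insist Oren will order the director to examine what this morning.
'what' is the direct object of 'examine'. The gap is right after 'examine'.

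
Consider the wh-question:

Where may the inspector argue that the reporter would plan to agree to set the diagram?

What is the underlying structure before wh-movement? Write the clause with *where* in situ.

The inspector may argue that the reporter would plan to agree to set the diagram where.

'where' functions as the locative complement of 'set'. It moves to the left edge, and the trace sits right after 'diagram':
Where may the inspector argue that the reporter would plan to agree to set the diagram ___?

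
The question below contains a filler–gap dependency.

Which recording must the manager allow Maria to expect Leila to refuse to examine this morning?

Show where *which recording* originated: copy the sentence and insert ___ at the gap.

Which recording must the manager allow Maria to expect Leila to refuse to examine ___ this morning?

In situ: The manager must allow Maria to expect Leila to refuse to examine which recording this morning.
'which recording' is the direct object of 'examine'. The gap is right after 'examine'.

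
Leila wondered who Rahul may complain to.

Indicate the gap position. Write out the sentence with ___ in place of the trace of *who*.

Leila wondered who Rahul may complain to ___.

Before movement: Rahul may complain to who.
'who' functions as the object of the preposition 'to'. The gap is right after 'to'.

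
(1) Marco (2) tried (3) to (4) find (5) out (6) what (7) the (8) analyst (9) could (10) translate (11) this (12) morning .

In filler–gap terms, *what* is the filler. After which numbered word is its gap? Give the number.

Pre-movement form: The analyst could translate what this morning.
The filler 'what' is interpreted as the direct object of 'translate'. Wh-movement fronts it, leaving a gap right after 'translate':
Marco tried to find out what the analyst could translate ___ this morning.
'translate' is word 10.

10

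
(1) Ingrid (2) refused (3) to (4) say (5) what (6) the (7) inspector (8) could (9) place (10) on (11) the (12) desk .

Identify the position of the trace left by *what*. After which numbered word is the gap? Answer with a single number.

9

Underlying clause: The inspector could place what on the desk.
'what' functions as the direct object of 'place'. Wh-movement fronts it, leaving a gap right after 'place':
Ingrid refused to say what the inspector could place ___ on the desk.
'place' is word 9.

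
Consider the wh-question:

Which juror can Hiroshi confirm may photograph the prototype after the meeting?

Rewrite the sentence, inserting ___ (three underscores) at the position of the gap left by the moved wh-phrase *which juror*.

In situ: Hiroshi can confirm which juror may photograph the prototype after the meeting.
'which juror' is the subject of the clause embedded under 'confirm'. The gap is right after 'confirm'.

Which juror can Hiroshi confirm ___ may photograph the prototype after the meeting?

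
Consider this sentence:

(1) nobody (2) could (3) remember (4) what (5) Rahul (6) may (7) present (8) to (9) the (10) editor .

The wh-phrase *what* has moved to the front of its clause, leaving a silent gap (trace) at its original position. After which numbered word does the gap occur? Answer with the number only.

7

Underlying clause: Rahul may present what to the editor.
The filler 'what' is interpreted as the direct object of 'present'. Wh-movement fronts it, leaving a gap right after 'present':
Nobody could remember what Rahul may present ___ to the editor.
'present' is word 7.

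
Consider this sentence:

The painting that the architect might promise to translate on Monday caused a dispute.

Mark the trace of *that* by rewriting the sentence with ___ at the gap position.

'that' is the direct object of 'translate'. The gap is right after 'translate'.

The painting that the architect might promise to translate ___ on Monday caused a dispute.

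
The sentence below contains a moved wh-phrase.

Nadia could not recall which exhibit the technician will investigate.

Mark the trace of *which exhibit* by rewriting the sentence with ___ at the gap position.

Nadia could not recall which exhibit the technician will investigate ___.

Underlying clause: The technician will investigate which exhibit.
'which exhibit' is the direct object of 'investigate'. The gap is right after 'investigate'.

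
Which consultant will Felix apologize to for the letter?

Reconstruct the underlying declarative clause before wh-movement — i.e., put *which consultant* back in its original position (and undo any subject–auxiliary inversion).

'which consultant' is the object of the preposition 'to'. Wh-movement fronts it, leaving a gap right after 'to':
Which consultant will Felix apologize to ___ for the letter?

Felix will apologize to which consultant for the letter.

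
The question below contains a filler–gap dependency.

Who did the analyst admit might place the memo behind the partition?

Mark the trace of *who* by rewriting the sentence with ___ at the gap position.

Underlying clause: The analyst did admit who might place the memo behind the partition.
'who' functions as the subject of the clause embedded under 'admit'. The gap is right after 'admit'.

Who did the analyst admit ___ might place the memo behind the partition?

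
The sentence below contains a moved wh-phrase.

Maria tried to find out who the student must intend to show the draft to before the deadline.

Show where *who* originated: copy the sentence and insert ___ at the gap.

Maria tried to find out who the student must intend to show the draft to ___ before the deadline.

In situ: The student must intend to show the draft to who before the deadline.
'who' functions as the object of the preposition 'to' (recipient of 'show'). The gap is right after 'to'.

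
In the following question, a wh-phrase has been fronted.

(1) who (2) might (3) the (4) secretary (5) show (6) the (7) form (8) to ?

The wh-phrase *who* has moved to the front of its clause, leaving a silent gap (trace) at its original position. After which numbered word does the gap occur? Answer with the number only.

8

In situ: The secretary might show the form to who.
'who' is the object of the preposition 'to' (recipient of 'show'). Fronting leaves a gap immediately after 'to':
Who might the secretary show the form to ___?
'to' is word 8.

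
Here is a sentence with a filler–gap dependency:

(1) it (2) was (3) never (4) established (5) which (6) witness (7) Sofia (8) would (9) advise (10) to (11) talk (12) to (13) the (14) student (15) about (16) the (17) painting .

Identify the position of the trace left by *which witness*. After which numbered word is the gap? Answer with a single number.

9

Before movement: Sofia would advise which witness to talk to the student about the painting.
The filler 'which witness' is interpreted as the direct object of 'advise'. Wh-movement fronts it, leaving a gap right after 'advise':
It was never established which witness Sofia would advise ___ to talk to the student about the painting.
'advise' is word 9.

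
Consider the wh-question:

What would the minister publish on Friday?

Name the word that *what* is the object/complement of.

Before movement: The minister would publish what on Friday.
The filler 'what' is interpreted as the direct object of 'publish'. Wh-movement fronts it, leaving a gap right after 'publish':
What would the minister publish ___ on Friday?

publish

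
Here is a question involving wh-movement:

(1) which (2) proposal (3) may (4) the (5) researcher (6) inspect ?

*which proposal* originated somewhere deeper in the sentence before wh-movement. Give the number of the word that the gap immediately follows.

6

Before movement: The researcher may inspect which proposal.
'which proposal' is the direct object of 'inspect'. Fronting leaves a gap immediately after 'inspect':
Which proposal may the researcher inspect ___?
'inspect' is word 6.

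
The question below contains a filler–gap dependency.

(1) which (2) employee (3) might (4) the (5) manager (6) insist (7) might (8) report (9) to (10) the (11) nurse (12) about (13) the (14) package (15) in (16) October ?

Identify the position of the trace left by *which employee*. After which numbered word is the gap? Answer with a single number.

In situ: The manager might insist which employee might report to the nurse about the package in October.
'which employee' functions as the subject of the clause embedded under 'insist'. Wh-movement fronts it, leaving a gap right after 'insist':
Which employee might the manager insist ___ might report to the nurse about the package in October?
'insist' is word 6.

6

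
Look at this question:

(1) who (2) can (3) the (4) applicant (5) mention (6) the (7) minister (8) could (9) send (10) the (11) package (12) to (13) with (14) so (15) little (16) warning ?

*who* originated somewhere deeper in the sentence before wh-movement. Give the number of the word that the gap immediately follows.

12

Pre-movement form: The applicant can mention the minister could send the package to who with so little warning.
'who' functions as the object of the preposition 'to' (recipient of 'send'). It moves to the left edge, and the trace sits right after 'to':
Who can the applicant mention the minister could send the package to ___ with so little warning?
'to' is word 12.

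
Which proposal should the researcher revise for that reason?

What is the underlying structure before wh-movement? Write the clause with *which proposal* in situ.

'which proposal' functions as the direct object of 'revise'. Wh-movement fronts it, leaving a gap right after 'revise':
Which proposal should the researcher revise ___ for that reason?

The researcher should revise which proposal for that reason.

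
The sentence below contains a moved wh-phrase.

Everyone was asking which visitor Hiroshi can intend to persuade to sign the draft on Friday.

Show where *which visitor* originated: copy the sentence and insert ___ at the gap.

In situ: Hiroshi can intend to persuade which visitor to sign the draft on Friday.
The filler 'which visitor' is interpreted as the direct object of 'persuade'. The gap is right after 'persuade'.

Everyone was asking which visitor Hiroshi can intend to persuade ___ to sign the draft on Friday.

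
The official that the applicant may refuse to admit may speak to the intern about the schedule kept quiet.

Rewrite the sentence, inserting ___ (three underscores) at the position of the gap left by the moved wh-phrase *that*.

The official that the applicant may refuse to admit ___ may speak to the intern about the schedule kept quiet.

The filler 'that' is interpreted as the subject of the clause embedded under 'admit'. The gap is right after 'admit'.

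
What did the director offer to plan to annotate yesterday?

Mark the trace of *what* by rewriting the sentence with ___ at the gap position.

Pre-movement form: The director did offer to plan to annotate what yesterday.
'what' functions as the direct object of 'annotate'. The gap is right after 'annotate'.

What did the director offer to plan to annotate ___ yesterday?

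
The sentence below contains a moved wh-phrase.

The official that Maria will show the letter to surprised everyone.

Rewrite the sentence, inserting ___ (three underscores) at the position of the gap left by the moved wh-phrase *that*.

'that' is the object of the preposition 'to' (recipient of 'show'). The gap is right after 'to'.

The official that Maria will show the letter to ___ surprised everyone.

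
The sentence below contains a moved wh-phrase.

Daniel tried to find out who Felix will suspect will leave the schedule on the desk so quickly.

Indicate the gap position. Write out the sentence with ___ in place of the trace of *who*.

Daniel tried to find out who Felix will suspect ___ will leave the schedule on the desk so quickly.

Pre-movement form: Felix will suspect who will leave the schedule on the desk so quickly.
The filler 'who' is interpreted as the subject of the clause embedded under 'suspect'. The gap is right after 'suspect'.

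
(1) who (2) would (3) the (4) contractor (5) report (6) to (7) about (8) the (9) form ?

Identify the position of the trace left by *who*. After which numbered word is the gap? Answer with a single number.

Pre-movement form: The contractor would report to who about the form.
'who' is the object of the preposition 'to'. It moves to the left edge, and the trace sits right after 'to':
Who would the contractor report to ___ about the form?
'to' is word 6.

6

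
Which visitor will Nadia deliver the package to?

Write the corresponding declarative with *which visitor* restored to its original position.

Nadia will deliver the package to which visitor.

'which visitor' functions as the object of the preposition 'to' (recipient of 'deliver'). Wh-movement fronts it, leaving a gap right after 'to':
Which visitor will Nadia deliver the package to ___?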